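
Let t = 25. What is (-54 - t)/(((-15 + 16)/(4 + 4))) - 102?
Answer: -734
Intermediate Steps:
(-54 - t)/(((-15 + 16)/(4 + 4))) - 102 = (-54 - 1*25)/(((-15 + 16)/(4 + 4))) - 102 = (-54 - 25)/((1/8)) - 102 = -79/(1*(1/8)) - 102 = -79/(1/8) - 102 = 8*(-79) - 102 = -632 - 102 = -734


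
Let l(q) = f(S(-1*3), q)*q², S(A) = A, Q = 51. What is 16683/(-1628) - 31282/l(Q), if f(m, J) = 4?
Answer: -56124257/4234428 ≈ -13.254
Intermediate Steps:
l(q) = 4*q²
16683/(-1628) - 31282/l(Q) = 16683/(-1628) - 31282/(4*51²) = 16683*(-1/1628) - 31282/(4*2601) = -16683/1628 - 31282/10404 = -16683/1628 - 31282*1/10404 = -16683/1628 - 15641/5202 = -56124257/4234428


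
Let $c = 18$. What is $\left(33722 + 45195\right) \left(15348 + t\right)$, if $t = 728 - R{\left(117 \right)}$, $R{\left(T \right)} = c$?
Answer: $1267249186$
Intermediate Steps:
$R{\left(T \right)} = 18$
$t = 710$ ($t = 728 - 18 = 710$)
$\left(33722 + 45195\right) \left(15348 + t\right) = \left(33722 + 45195\right) \left(15348 + 710\right) = 78917 \cdot 16058 = 1267249186$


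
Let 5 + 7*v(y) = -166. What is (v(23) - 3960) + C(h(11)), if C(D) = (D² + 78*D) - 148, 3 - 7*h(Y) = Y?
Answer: -206793/49 ≈ -4220.3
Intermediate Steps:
v(y) = -171/7 (v(y) = -5/7 + (⅐)*(-166) = -5/7 - 166/7 = -171/7)
h(Y) = 3/7 - Y/7
C(D) = -148 + D² + 78*D
(v(23) - 3960) + C(h(11)) = (-171/7 - 3960) + (-148 + (3/7 - ⅐*11)² + 78*(3/7 - ⅐*11)) = -27891/7 + (-148 + (3/7 - 11/7)² + 78*(3/7 - 11/7)) = -27891/7 + (-148 + (-8/7)² + 78*(-8/7)) = -27891/7 + (-148 + 64/49 - 624/7) = -27891/7 - 11556/49 = -206793/49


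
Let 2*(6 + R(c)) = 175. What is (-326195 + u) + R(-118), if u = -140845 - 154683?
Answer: -1243283/2 ≈ -6.2164e+5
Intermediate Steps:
R(c) = 163/2 (R(c) = -6 + (½)*175 = -6 + 175/2 = 163/2)
u = -295528
(-326195 + u) + R(-118) = (-326195 - 295528) + 163/2 = -621723 + 163/2 = -1243283/2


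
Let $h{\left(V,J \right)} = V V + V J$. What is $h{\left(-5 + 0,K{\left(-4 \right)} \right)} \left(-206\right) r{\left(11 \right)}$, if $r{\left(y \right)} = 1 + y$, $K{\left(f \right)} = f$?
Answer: $-111240$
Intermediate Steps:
$h{\left(V,J \right)} = V^{2} + J V$
$h{\left(-5 + 0,K{\left(-4 \right)} \right)} \left(-206\right) r{\left(11 \right)} = \left(-5 + 0\right) \left(-4 + \left(-5 + 0\right)\right) \left(-206\right) \left(1 + 11\right) = - 5 \left(-4 - 5\right) \left(-206\right) 12 = \left(-5\right) \left(-9\right) \left(-206\right) 12 = 45 \left(-206\right) 12 = \left(-9270\right) 12 = -111240$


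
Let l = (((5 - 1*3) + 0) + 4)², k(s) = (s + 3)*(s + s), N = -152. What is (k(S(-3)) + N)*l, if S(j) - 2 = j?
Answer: -5616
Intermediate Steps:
S(j) = 2 + j
k(s) = 2*s*(3 + s) (k(s) = (3 + s)*(2*s) = 2*s*(3 + s))
l = 36 (l = (((5 - 3) + 0) + 4)² = ((2 + 0) + 4)² = (2 + 4)² = 6² = 36)
(k(S(-3)) + N)*l = (2*(2 - 3)*(3 + (2 - 3)) - 152)*36 = (2*(-1)*(3 - 1) - 152)*36 = (2*(-1)*2 - 152)*36 = (-4 - 152)*36 = -156*36 = -5616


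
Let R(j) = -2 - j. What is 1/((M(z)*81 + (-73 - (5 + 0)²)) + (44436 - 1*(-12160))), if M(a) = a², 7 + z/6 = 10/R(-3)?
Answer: 1/82742 ≈ 1.2086e-5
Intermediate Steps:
z = 18 (z = -42 + 6*(10/(-2 - 1*(-3))) = -42 + 6*(10/(-2 + 3)) = -42 + 6*(10/1) = -42 + 6*(10*1) = -42 + 6*10 = -42 + 60 = 18)
1/((M(z)*81 + (-73 - (5 + 0)²)) + (44436 - 1*(-12160))) = 1/((18²*81 + (-73 - (5 + 0)²)) + (44436 - 1*(-12160))) = 1/((324*81 + (-73 - 1*5²)) + (44436 + 12160)) = 1/((26244 + (-73 - 1*25)) + 56596) = 1/((26244 + (-73 - 25)) + 56596) = 1/((26244 - 98) + 56596) = 1/(26146 + 56596) = 1/82742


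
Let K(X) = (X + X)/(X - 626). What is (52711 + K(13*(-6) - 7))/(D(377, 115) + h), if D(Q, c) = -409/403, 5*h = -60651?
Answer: -75517547365/17379966978 ≈ -4.3451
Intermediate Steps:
h = -60651/5 (h = (⅕)*(-60651) = -60651/5 ≈ -12130.)
D(Q, c) = -409/403 (D(Q, c) = -409*1/403 = -409/403)
K(X) = 2*X/(-626 + X) (K(X) = (2*X)/(-626 + X) = 2*X/(-626 + X))
(52711 + K(13*(-6) - 7))/(D(377, 115) + h) = (52711 + 2*(13*(-6) - 7)/(-626 + (13*(-6) - 7)))/(-409/403 - 60651/5) = (52711 + 2*(-78 - 7)/(-626 + (-78 - 7)))/(-24444398/2015) = (52711 + 2*(-85)/(-626 - 85))*(-2015/24444398) = (52711 + 2*(-85)/(-711))*(-2015/24444398) = (52711 + 2*(-85)*(-1/711))*(-2015/24444398) = (52711 + 170/711)*(-2015/24444398) = (37477691/711)*(-2015/24444398) = -75517547365/17379966978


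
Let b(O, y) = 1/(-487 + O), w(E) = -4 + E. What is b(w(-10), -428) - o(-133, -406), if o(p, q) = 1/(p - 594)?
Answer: -226/364227 ≈ -0.00062049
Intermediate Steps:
o(p, q) = 1/(-594 + p)
b(w(-10), -428) - o(-133, -406) = 1/(-487 + (-4 - 10)) - 1/(-594 - 133) = 1/(-487 - 14) - 1/(-727) = 1/(-501) - 1*(-1/727) = -1/501 + 1/727 = -226/364227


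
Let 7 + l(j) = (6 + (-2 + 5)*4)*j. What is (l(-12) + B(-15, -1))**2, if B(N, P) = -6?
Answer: 52441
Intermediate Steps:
l(j) = -7 + 18*j (l(j) = -7 + (6 + (-2 + 5)*4)*j = -7 + (6 + 3*4)*j = -7 + (6 + 12)*j = -7 + 18*j)
(l(-12) + B(-15, -1))**2 = ((-7 + 18*(-12)) - 6)**2 = ((-7 - 216) - 6)**2 = (-223 - 6)**2 = (-229)**2 = 52441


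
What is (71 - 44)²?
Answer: 729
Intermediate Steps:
(71 - 44)² = 27² = 729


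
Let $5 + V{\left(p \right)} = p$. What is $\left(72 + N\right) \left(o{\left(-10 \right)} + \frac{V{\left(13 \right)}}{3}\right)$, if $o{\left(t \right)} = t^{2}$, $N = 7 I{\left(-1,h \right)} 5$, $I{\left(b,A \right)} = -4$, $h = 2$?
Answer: $- \frac{20944}{3} \approx -6981.3$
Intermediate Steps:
$V{\left(p \right)} = -5 + p$
$N = -140$ ($N = 7 \left(-4\right) 5 = \left(-28\right) 5 = -140$)
$\left(72 + N\right) \left(o{\left(-10 \right)} + \frac{V{\left(13 \right)}}{3}\right) = \left(72 - 140\right) \left(\left(-10\right)^{2} + \frac{-5 + 13}{3}\right) = - 68 \left(100 + 8 \cdot \frac{1}{3}\right) = - 68 \left(100 + \frac{8}{3}\right) = \left(-68\right) \frac{308}{3} = - \frac{20944}{3}$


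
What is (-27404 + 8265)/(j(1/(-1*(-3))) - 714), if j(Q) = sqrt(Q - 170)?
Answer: 40995738/1529897 + 19139*I*sqrt(1527)/1529897 ≈ 26.796 + 0.48885*I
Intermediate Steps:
j(Q) = sqrt(-170 + Q)
(-27404 + 8265)/(j(1/(-1*(-3))) - 714) = (-27404 + 8265)/(sqrt(-170 + 1/(-1*(-3))) - 714) = -19139/(sqrt(-170 + 1/3) - 714) = -19139/(sqrt(-509/3) - 714) = -19139/(I*sqrt(1527)/3 - 714) = -19139/(-714 + I*sqrt(1527)/3)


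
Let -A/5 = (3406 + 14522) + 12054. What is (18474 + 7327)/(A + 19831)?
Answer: -25801/130079 ≈ -0.19835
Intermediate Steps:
A = -149910 (A = -5*((3406 + 14522) + 12054) = -5*(17928 + 12054) = -5*29982 = -149910)
(18474 + 7327)/(A + 19831) = (18474 + 7327)/(-149910 + 19831) = 25801/(-130079) = 25801*(-1/130079) = -25801/130079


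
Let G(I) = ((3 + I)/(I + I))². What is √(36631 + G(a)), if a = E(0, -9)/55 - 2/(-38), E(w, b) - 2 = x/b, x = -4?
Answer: √254103935/83 ≈ 192.06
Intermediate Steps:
E(w, b) = 2 - 4/b
a = 83/855 (a = (2 - 4/(-9))/55 - 2/(-38) = (2 - 4*(-⅑))*(1/55) - 2*(-1/38) = (2 + 4/9)*(1/55) + 1/19 = (22/9)*(1/55) + 1/19 = 2/45 + 1/19 = 83/855 ≈ 0.097076)
G(I) = (3 + I)²/(4*I²) (G(I) = ((3 + I)/((2*I)))² = ((3 + I)*(1/(2*I)))² = ((3 + I)/(2*I))² = (3 + I)²/(4*I²))
√(36631 + G(a)) = √(36631 + (3 + 83/855)²/(4*(83/855)²)) = √(36631 + (¼)*(731025/6889)*(2648/855)²) = √(36631 + (¼)*(731025/6889)*(7011904/731025)) = √(36631 + 1752976/6889) = √(254103935/6889) = √254103935/83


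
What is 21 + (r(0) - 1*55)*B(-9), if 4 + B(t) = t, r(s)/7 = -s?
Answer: 736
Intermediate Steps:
r(s) = -7*s (r(s) = 7*(-s) = -7*s)
B(t) = -4 + t
21 + (r(0) - 1*55)*B(-9) = 21 + (-7*0 - 1*55)*(-4 - 9) = 21 + (0 - 55)*(-13) = 21 - 55*(-13) = 21 + 715 = 736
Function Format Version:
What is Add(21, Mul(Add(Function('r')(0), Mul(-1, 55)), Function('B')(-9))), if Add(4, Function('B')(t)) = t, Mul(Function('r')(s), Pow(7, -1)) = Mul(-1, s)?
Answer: 736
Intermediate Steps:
Function('r')(s) = Mul(-7, s) (Function('r')(s) = Mul(7, Mul(-1, s)) = Mul(-7, s))
Function('B')(t) = Add(-4, t)
Add(21, Mul(Add(Function('r')(0), Mul(-1, 55)), Function('B')(-9))) = Add(21, Mul(Add(Mul(-7, 0), Mul(-1, 55)), Add(-4, -9))) = Add(21, Mul(Add(0, -55), -13)) = Add(21, Mul(-55, -13)) = Add(21, 715) = 736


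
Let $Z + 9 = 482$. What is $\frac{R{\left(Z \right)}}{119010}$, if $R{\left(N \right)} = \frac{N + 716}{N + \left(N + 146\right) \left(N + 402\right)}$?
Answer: $\frac{1189}{64515082980} \approx 1.843 \cdot 10^{-8}$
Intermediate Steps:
$Z = 473$ ($Z = -9 + 482 = 473$)
$R{\left(N \right)} = \frac{716 + N}{N + \left(146 + N\right) \left(402 + N\right)}$
$\frac{R{\left(Z \right)}}{119010} = \frac{\frac{1}{58692 + 473^{2} + 549 \cdot 473} \left(716 + 473\right)}{119010} = \frac{1}{58692 + 223729 + 259677} \cdot 1189 \cdot \frac{1}{119010} = \frac{1}{542098} \cdot 1189 \cdot \frac{1}{119010} = \frac{1189}{542098} \cdot \frac{1}{119010} = \frac{1189}{64515082980}$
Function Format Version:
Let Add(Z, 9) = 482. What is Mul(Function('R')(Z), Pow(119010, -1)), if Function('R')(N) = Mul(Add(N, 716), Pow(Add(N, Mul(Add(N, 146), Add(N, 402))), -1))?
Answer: Rational(1189, 64515082980) ≈ 1.8430e-8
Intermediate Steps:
Z = 473 (Z = Add(-9, 482) = 473)
Function('R')(N) = Mul(Pow(Add(N, Mul(Add(146, N), Add(402, N))), -1), Add(716, N)) (Function('R')(N) = Mul(Add(716, N), Pow(Add(N, Mul(Add(146, N), Add(402, N))), -1)) = Mul(Pow(Add(N, Mul(Add(146, N), Add(402, N))), -1), Add(716, N)))
Mul(Function('R')(Z), Pow(119010, -1)) = Mul(Mul(Pow(Add(58692, Pow(473, 2), Mul(549, 473)), -1), Add(716, 473)), Pow(119010, -1)) = Mul(Mul(Pow(Add(58692, 223729, 259677), -1), 1189), Rational(1, 119010)) = Mul(Mul(Pow(542098, -1), 1189), Rational(1, 119010)) = Mul(Mul(Rational(1, 542098), 1189), Rational(1, 119010)) = Mul(Rational(1189, 542098), Rational(1, 119010)) = Rational(1189, 64515082980)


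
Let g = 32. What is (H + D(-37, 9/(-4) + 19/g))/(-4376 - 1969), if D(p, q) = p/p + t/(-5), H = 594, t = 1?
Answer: -2974/31725 ≈ -0.093743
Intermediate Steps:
D(p, q) = 4/5 (D(p, q) = p/p + 1/(-5) = 1 + 1*(-1/5) = 1 - 1/5 = 4/5)
(H + D(-37, 9/(-4) + 19/g))/(-4376 - 1969) = (594 + 4/5)/(-4376 - 1969) = (2974/5)/(-6345) = (2974/5)*(-1/6345) = -2974/31725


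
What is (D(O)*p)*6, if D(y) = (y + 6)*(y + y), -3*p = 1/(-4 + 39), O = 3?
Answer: -108/35 ≈ -3.0857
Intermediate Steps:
p = -1/105 (p = -1/(3*(-4 + 39)) = -⅓/35 = -⅓*1/35 = -1/105 ≈ -0.0095238)
D(y) = 2*y*(6 + y) (D(y) = (6 + y)*(2*y) = 2*y*(6 + y))
(D(O)*p)*6 = ((2*3*(6 + 3))*(-1/105))*6 = ((2*3*9)*(-1/105))*6 = (54*(-1/105))*6 = -18/35*6 = -108/35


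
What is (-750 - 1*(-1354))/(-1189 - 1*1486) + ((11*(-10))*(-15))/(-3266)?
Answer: -3193207/4368275 ≈ -0.73100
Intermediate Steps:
(-750 - 1*(-1354))/(-1189 - 1*1486) + ((11*(-10))*(-15))/(-3266) = (-750 + 1354)/(-1189 - 1486) - 110*(-15)*(-1/3266) = 604/(-2675) + 1650*(-1/3266) = 604*(-1/2675) - 825/1633 = -604/2675 - 825/1633 = -3193207/4368275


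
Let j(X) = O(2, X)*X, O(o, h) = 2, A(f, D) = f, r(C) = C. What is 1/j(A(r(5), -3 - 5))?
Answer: ⅒ ≈ 0.10000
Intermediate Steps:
j(X) = 2*X
1/j(A(r(5), -3 - 5)) = 1/(2*5) = 1/10 = ⅒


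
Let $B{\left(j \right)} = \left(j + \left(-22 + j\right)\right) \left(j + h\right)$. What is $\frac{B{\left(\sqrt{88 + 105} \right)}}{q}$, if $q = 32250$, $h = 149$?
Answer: $- \frac{482}{5375} + \frac{46 \sqrt{193}}{5375} \approx 0.029219$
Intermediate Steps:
$B{\left(j \right)} = \left(-22 + 2 j\right) \left(149 + j\right)$ ($B{\left(j \right)} = \left(j + \left(-22 + j\right)\right) \left(j + 149\right) = \left(-22 + 2 j\right) \left(149 + j\right)$)
$\frac{B{\left(\sqrt{88 + 105} \right)}}{q} = \frac{-3278 + 2 \left(\sqrt{88 + 105}\right)^{2} + 276 \sqrt{88 + 105}}{32250} = \left(-3278 + 2 \left(\sqrt{193}\right)^{2} + 276 \sqrt{193}\right) \frac{1}{32250} = \left(-3278 + 2 \cdot 193 + 276 \sqrt{193}\right) \frac{1}{32250} = \left(-3278 + 386 + 276 \sqrt{193}\right) \frac{1}{32250} = \left(-2892 + 276 \sqrt{193}\right) \frac{1}{32250} = - \frac{482}{5375} + \frac{46 \sqrt{193}}{5375}$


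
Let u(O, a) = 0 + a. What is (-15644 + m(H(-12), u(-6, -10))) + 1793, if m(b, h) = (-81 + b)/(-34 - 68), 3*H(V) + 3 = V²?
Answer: -41552/3 ≈ -13851.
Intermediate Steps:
u(O, a) = a
H(V) = -1 + V²/3
m(b, h) = 27/34 - b/102 (m(b, h) = (-81 + b)/(-102) = (-81 + b)*(-1/102) = 27/34 - b/102)
(-15644 + m(H(-12), u(-6, -10))) + 1793 = (-15644 + (27/34 - (-1 + (⅓)*(-12)²)/102)) + 1793 = (-15644 + (27/34 - (-1 + (⅓)*144)/102)) + 1793 = (-15644 + (27/34 - (-1 + 48)/102)) + 1793 = (-15644 + (27/34 - 1/102*47)) + 1793 = (-15644 + (27/34 - 47/102)) + 1793 = (-15644 + ⅓) + 1793 = -46931/3 + 1793 = -41552/3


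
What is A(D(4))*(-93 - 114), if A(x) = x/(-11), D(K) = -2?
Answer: -414/11 ≈ -37.636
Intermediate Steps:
A(x) = -x/11 (A(x) = x*(-1/11) = -x/11)
A(D(4))*(-93 - 114) = (-1/11*(-2))*(-93 - 114) = (2/11)*(-207) = -414/11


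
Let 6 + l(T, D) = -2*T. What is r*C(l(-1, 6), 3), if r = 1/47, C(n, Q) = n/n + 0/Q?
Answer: 1/47 ≈ 0.021277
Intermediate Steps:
l(T, D) = -6 - 2*T
C(n, Q) = 1 (C(n, Q) = 1 + 0 = 1)
r = 1/47 ≈ 0.021277
r*C(l(-1, 6), 3) = (1/47)*1 = 1/47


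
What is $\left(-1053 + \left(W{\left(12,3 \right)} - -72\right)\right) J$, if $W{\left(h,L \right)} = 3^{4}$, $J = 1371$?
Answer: $-1233900$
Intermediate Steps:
$W{\left(h,L \right)} = 81$
$\left(-1053 + \left(W{\left(12,3 \right)} - -72\right)\right) J = \left(-1053 + \left(81 - -72\right)\right) 1371 = \left(-1053 + \left(81 + 72\right)\right) 1371 = \left(-1053 + 153\right) 1371 = \left(-900\right) 1371 = -1233900$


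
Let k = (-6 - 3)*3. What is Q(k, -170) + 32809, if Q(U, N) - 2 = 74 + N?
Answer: 32715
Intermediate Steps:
k = -27 (k = -9*3 = -27)
Q(U, N) = 76 + N (Q(U, N) = 2 + (74 + N) = 76 + N)
Q(k, -170) + 32809 = (76 - 170) + 32809 = -94 + 32809 = 32715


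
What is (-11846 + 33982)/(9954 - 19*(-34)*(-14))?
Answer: 11068/455 ≈ 24.325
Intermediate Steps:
(-11846 + 33982)/(9954 - 19*(-34)*(-14)) = 22136/(9954 + 646*(-14)) = 22136/(9954 - 9044) = 22136/910 = 22136*(1/910) = 11068/455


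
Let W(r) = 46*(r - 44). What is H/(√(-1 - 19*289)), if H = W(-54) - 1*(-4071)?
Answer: 437*I*√1373/2746 ≈ 5.8968*I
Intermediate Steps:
W(r) = -2024 + 46*r (W(r) = 46*(-44 + r) = -2024 + 46*r)
H = -437 (H = (-2024 + 46*(-54)) - 1*(-4071) = (-2024 - 2484) + 4071 = -4508 + 4071 = -437)
H/(√(-1 - 19*289)) = -437/√(-1 - 19*289) = -437/√(-1 - 5491) = -437*(-I*√1373/2746) = -(-437)*I*√1373/2746 = 437*I*√1373/2746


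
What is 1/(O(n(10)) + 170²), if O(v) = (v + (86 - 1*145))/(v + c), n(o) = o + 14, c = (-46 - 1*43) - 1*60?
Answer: 25/722507 ≈ 3.4602e-5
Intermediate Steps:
c = -149 (c = (-46 - 43) - 60 = -89 - 60 = -149)
n(o) = 14 + o
O(v) = (-59 + v)/(-149 + v) (O(v) = (v + (86 - 1*145))/(v - 149) = (v + (86 - 145))/(-149 + v) = (v - 59)/(-149 + v) = (-59 + v)/(-149 + v))
1/(O(n(10)) + 170²) = 1/((-59 + (14 + 10))/(-149 + (14 + 10)) + 170²) = 1/((-59 + 24)/(-149 + 24) + 28900) = 1/(-35/(-125) + 28900) = 1/(-1/125*(-35) + 28900) = 1/(7/25 + 28900) = 1/(722507/25) = 25/722507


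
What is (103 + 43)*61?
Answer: 8906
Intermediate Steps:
(103 + 43)*61 = 146*61 = 8906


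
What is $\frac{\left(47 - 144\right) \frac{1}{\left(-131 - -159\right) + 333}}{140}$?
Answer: $- \frac{97}{50540} \approx -0.0019193$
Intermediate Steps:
$\frac{\left(47 - 144\right) \frac{1}{\left(-131 - -159\right) + 333}}{140} = - \frac{97}{\left(-131 + 159\right) + 333} \cdot \frac{1}{140} = - \frac{97}{28 + 333} \cdot \frac{1}{140} = - \frac{97}{361} \cdot \frac{1}{140} = \left(-97\right) \frac{1}{361} \cdot \frac{1}{140} = \left(- \frac{97}{361}\right) \frac{1}{140} = - \frac{97}{50540}$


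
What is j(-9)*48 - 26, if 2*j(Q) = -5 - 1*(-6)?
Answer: -2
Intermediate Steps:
j(Q) = ½ (j(Q) = (-5 - 1*(-6))/2 = (-5 + 6)/2 = (½)*1 = ½)
j(-9)*48 - 26 = (½)*48 - 26 = 24 - 26 = -2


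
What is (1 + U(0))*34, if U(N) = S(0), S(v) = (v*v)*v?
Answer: 34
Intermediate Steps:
S(v) = v³ (S(v) = v²*v = v³)
U(N) = 0 (U(N) = 0³ = 0)
(1 + U(0))*34 = (1 + 0)*34 = 1*34 = 34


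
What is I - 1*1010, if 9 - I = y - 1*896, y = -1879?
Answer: 1774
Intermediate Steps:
I = 2784 (I = 9 - (-1879 - 1*896) = 9 - (-1879 - 896) = 9 - 1*(-2775) = 9 + 2775 = 2784)
I - 1*1010 = 2784 - 1*1010 = 2784 - 1010 = 1774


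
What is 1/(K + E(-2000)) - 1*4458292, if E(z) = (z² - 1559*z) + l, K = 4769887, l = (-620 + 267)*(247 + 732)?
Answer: -51458943751599/11542300 ≈ -4.4583e+6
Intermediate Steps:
l = -345587 (l = -353*979 = -345587)
E(z) = -345587 + z² - 1559*z (E(z) = (z² - 1559*z) - 345587 = -345587 + z² - 1559*z)
1/(K + E(-2000)) - 1*4458292 = 1/(4769887 + (-345587 + (-2000)² - 1559*(-2000))) - 1*4458292 = 1/(4769887 + (-345587 + 4000000 + 3118000)) - 4458292 = 1/(4769887 + 6772413) - 4458292 = 1/11542300 - 4458292 = -51458943751599/11542300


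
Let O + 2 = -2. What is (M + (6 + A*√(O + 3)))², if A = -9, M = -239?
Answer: 54208 + 4194*I ≈ 54208.0 + 4194.0*I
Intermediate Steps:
O = -4 (O = -2 - 2 = -4)
(M + (6 + A*√(O + 3)))² = (-239 + (6 - 9*√(-4 + 3)))² = (-239 + (6 - 9*I))² = (-233 - 9*I)²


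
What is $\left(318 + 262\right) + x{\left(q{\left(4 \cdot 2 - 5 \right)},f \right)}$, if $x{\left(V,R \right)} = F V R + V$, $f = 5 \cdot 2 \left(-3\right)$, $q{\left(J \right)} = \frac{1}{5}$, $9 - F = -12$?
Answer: $\frac{2271}{5} \approx 454.2$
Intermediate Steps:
$F = 21$ ($F = 9 - -12 = 9 + 12 = 21$)
$q{\left(J \right)} = \frac{1}{5}$
$f = -30$ ($f = 10 \left(-3\right) = -30$)
$x{\left(V,R \right)} = V + 21 R V$ ($x{\left(V,R \right)} = 21 V R + V = 21 R V + V = V + 21 R V$)
$\left(318 + 262\right) + x{\left(q{\left(4 \cdot 2 - 5 \right)},f \right)} = \left(318 + 262\right) + \frac{1 + 21 \left(-30\right)}{5} = 580 + \frac{1 - 630}{5} = 580 + \frac{1}{5} \left(-629\right) = 580 - \frac{629}{5} = \frac{2271}{5}$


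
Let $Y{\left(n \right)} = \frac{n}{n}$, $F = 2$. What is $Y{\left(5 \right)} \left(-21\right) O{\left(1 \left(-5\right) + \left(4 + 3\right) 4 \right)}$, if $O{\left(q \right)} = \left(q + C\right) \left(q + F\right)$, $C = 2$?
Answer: $-13125$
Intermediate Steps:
$O{\left(q \right)} = \left(2 + q\right)^{2}$ ($O{\left(q \right)} = \left(q + 2\right) \left(q + 2\right) = \left(2 + q\right) \left(2 + q\right) = \left(2 + q\right)^{2}$)
$Y{\left(n \right)} = 1$
$Y{\left(5 \right)} \left(-21\right) O{\left(1 \left(-5\right) + \left(4 + 3\right) 4 \right)} = 1 \left(-21\right) \left(4 + \left(1 \left(-5\right) + \left(4 + 3\right) 4\right)^{2} + 4 \left(1 \left(-5\right) + \left(4 + 3\right) 4\right)\right) = - 21 \left(4 + \left(-5 + 7 \cdot 4\right)^{2} + 4 \left(-5 + 7 \cdot 4\right)\right) = - 21 \left(4 + \left(-5 + 28\right)^{2} + 4 \left(-5 + 28\right)\right) = - 21 \left(4 + 23^{2} + 4 \cdot 23\right) = - 21 \left(4 + 529 + 92\right) = \left(-21\right) 625 = -13125$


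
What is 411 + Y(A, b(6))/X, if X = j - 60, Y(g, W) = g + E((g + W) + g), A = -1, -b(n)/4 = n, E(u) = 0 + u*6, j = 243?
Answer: 75056/183 ≈ 410.14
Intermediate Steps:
E(u) = 6*u (E(u) = 0 + 6*u = 6*u)
b(n) = -4*n
Y(g, W) = 6*W + 13*g (Y(g, W) = g + 6*((g + W) + g) = g + 6*((W + g) + g) = g + 6*(W + 2*g) = g + (6*W + 12*g) = 6*W + 13*g)
X = 183 (X = 243 - 60 = 183)
411 + Y(A, b(6))/X = 411 + (6*(-4*6) + 13*(-1))/183 = 411 + (6*(-24) - 13)*(1/183) = 411 + (-144 - 13)*(1/183) = 411 - 157*1/183 = 411 - 157/183 = 75056/183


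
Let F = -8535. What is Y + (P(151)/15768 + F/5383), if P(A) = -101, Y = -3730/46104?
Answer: -272763998153/163052835624 ≈ -1.6729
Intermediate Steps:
Y = -1865/23052 (Y = -3730*1/46104 = -1865/23052 ≈ -0.080904)
Y + (P(151)/15768 + F/5383) = -1865/23052 + (-101/15768 - 8535/5383) = -1865/23052 - 135123563/84879144 = -272763998153/163052835624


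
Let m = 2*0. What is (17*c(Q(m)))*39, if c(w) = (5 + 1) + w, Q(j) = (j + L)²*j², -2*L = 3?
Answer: 3978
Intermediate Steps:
L = -3/2 (L = -½*3 = -3/2 ≈ -1.5000)
m = 0
Q(j) = j²*(-3/2 + j)² (Q(j) = (j - 3/2)²*j² = (-3/2 + j)²*j² = j²*(-3/2 + j)²)
c(w) = 6 + w
(17*c(Q(m)))*39 = (17*(6 + (¼)*0²*(-3 + 2*0)²))*39 = (17*(6 + (¼)*0*(-3 + 0)²))*39 = (17*(6 + (¼)*0*(-3)²))*39 = (17*(6 + (¼)*0*9))*39 = (17*(6 + 0))*39 = (17*6)*39 = 102*39 = 3978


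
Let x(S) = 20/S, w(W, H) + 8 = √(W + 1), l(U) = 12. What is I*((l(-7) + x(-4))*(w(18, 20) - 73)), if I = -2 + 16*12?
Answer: -107730 + 1330*√19 ≈ -1.0193e+5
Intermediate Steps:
w(W, H) = -8 + √(1 + W) (w(W, H) = -8 + √(W + 1) = -8 + √(1 + W))
I = 190 (I = -2 + 192 = 190)
I*((l(-7) + x(-4))*(w(18, 20) - 73)) = 190*((12 + 20/(-4))*((-8 + √(1 + 18)) - 73)) = 190*((12 + 20*(-¼))*((-8 + √19) - 73)) = 190*((12 - 5)*(-81 + √19)) = 190*(7*(-81 + √19)) = 190*(-567 + 7*√19) = -107730 + 1330*√19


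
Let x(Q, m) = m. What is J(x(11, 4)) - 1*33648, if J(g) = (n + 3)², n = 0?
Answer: -33639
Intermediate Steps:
J(g) = 9 (J(g) = (0 + 3)² = 3² = 9)
J(x(11, 4)) - 1*33648 = 9 - 1*33648 = 9 - 33648 = -33639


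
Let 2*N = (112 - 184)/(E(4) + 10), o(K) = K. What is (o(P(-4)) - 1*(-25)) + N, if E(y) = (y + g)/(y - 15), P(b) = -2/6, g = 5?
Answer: 6286/303 ≈ 20.746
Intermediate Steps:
P(b) = -⅓ (P(b) = -2*⅙ = -⅓)
E(y) = (5 + y)/(-15 + y) (E(y) = (y + 5)/(y - 15) = (5 + y)/(-15 + y))
N = -396/101 (N = ((112 - 184)/((5 + 4)/(-15 + 4) + 10))/2 = (-72/(9/(-11) + 10))/2 = (-72/(-1/11*9 + 10))/2 = (-72/(-9/11 + 10))/2 = (-72/101/11)/2 = (-72*11/101)/2 = (½)*(-792/101) = -396/101 ≈ -3.9208)
(o(P(-4)) - 1*(-25)) + N = (-⅓ - 1*(-25)) - 396/101 = (-⅓ + 25) - 396/101 = 74/3 - 396/101 = 6286/303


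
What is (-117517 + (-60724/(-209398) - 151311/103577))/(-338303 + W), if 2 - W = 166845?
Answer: 212402505033251/913001581121693 ≈ 0.23264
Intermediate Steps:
W = -166843 (W = 2 - 1*166845 = 2 - 166845 = -166843)
(-117517 + (-60724/(-209398) - 151311/103577))/(-338303 + W) = (-117517 + (-60724/(-209398) - 151311/103577))/(-338303 - 166843) = (-117517 + (-60724*(-1/209398) - 151311*1/103577))/(-505146) = (-117517 + (30362/104699 - 151311/103577))*(-1/505146) = (-117517 - 12697305515/10844408323)*(-1/505146) = -1274415030199506/10844408323*(-1/505146) = 212402505033251/913001581121693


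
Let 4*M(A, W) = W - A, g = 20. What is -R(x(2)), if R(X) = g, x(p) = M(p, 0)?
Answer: -20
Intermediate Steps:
M(A, W) = -A/4 + W/4 (M(A, W) = (W - A)/4 = -A/4 + W/4)
x(p) = -p/4 (x(p) = -p/4 + (¼)*0 = -p/4 + 0 = -p/4)
R(X) = 20
-R(x(2)) = -1*20 = -20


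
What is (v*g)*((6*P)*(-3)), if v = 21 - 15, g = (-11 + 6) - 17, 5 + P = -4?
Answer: -21384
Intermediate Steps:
P = -9 (P = -5 - 4 = -9)
g = -22 (g = -5 - 17 = -22)
v = 6
(v*g)*((6*P)*(-3)) = (6*(-22))*((6*(-9))*(-3)) = -(-7128)*(-3) = -132*162 = -21384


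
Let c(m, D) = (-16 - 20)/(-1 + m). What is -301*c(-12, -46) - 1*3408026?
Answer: -44315174/13 ≈ -3.4089e+6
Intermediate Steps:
c(m, D) = -36/(-1 + m)
-301*c(-12, -46) - 1*3408026 = -(-10836)/(-1 - 12) - 1*3408026 = -(-10836)/(-13) - 3408026 = -(-10836)*(-1)/13 - 3408026 = -301*36/13 - 3408026 = -10836/13 - 3408026 = -44315174/13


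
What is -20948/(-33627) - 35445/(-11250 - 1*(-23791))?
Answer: -929200147/421716207 ≈ -2.2034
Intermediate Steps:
-20948/(-33627) - 35445/(-11250 - 1*(-23791)) = -20948*(-1/33627) - 35445/(-11250 + 23791) = 20948/33627 - 35445/12541 = -929200147/421716207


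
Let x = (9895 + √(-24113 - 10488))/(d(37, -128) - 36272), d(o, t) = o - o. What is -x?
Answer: 9895/36272 + I*√34601/36272 ≈ 0.2728 + 0.0051283*I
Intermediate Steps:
d(o, t) = 0
x = -9895/36272 - I*√34601/36272 (x = (9895 + √(-24113 - 10488))/(0 - 36272) = (9895 + √(-34601))/(-36272) = (9895 + I*√34601)*(-1/36272) = -9895/36272 - I*√34601/36272 ≈ -0.2728 - 0.0051283*I)
-x = -(-9895/36272 - I*√34601/36272) = 9895/36272 + I*√34601/36272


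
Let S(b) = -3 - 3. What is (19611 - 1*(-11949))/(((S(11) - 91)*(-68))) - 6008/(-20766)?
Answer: 86875466/17121567 ≈ 5.0740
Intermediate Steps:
S(b) = -6
(19611 - 1*(-11949))/(((S(11) - 91)*(-68))) - 6008/(-20766) = (19611 - 1*(-11949))/(((-6 - 91)*(-68))) - 6008/(-20766) = (19611 + 11949)/((-97*(-68))) - 6008*(-1/20766) = 31560/6596 + 3004/10383 = 31560*(1/6596) + 3004/10383 = 7890/1649 + 3004/10383 = 86875466/17121567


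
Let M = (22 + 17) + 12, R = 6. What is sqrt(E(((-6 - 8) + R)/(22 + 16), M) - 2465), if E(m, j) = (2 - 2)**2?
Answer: I*sqrt(2465) ≈ 49.649*I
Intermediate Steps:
M = 51 (M = 39 + 12 = 51)
E(m, j) = 0 (E(m, j) = 0**2 = 0)
sqrt(E(((-6 - 8) + R)/(22 + 16), M) - 2465) = sqrt(0 - 2465) = sqrt(-2465) = I*sqrt(2465)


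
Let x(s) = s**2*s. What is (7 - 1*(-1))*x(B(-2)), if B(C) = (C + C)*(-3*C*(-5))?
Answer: 13824000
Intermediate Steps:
B(C) = 30*C**2 (B(C) = (2*C)*(15*C) = 30*C**2)
x(s) = s**3
(7 - 1*(-1))*x(B(-2)) = (7 - 1*(-1))*(30*(-2)**2)**3 = (7 + 1)*(30*4)**3 = 8*120**3 = 8*1728000 = 13824000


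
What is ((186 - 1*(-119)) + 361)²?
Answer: 443556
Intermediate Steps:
((186 - 1*(-119)) + 361)² = ((186 + 119) + 361)² = (305 + 361)² = 666² = 443556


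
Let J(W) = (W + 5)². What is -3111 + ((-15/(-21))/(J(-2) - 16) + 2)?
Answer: -152346/49 ≈ -3109.1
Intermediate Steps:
J(W) = (5 + W)²
-3111 + ((-15/(-21))/(J(-2) - 16) + 2) = -3111 + ((-15/(-21))/((5 - 2)² - 16) + 2) = -3111 + ((-15*(-1/21))/(3² - 16) + 2) = -3111 + (5/(7*(9 - 16)) + 2) = -3111 + ((5/7)/(-7) + 2) = -3111 + ((5/7)*(-⅐) + 2) = -3111 + (-5/49 + 2) = -3111 + 93/49 = -152346/49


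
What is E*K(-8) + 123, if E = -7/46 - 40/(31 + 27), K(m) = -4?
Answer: 84287/667 ≈ 126.37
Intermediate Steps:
E = -1123/1334 (E = -7*1/46 - 40/58 = -7/46 - 40*1/58 = -7/46 - 20/29 = -1123/1334 ≈ -0.84183)
E*K(-8) + 123 = -1123/1334*(-4) + 123 = 2246/667 + 123 = 84287/667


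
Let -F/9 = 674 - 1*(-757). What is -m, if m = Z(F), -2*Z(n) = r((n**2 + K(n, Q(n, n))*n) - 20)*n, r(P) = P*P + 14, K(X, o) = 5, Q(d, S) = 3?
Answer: -177028560834236810055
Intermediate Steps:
F = -12879 (F = -9*(674 - 1*(-757)) = -9*(674 + 757) = -9*1431 = -12879)
r(P) = 14 + P**2 (r(P) = P**2 + 14 = 14 + P**2)
Z(n) = -n*(14 + (-20 + n**2 + 5*n)**2)/2 (Z(n) = -(14 + ((n**2 + 5*n) - 20)**2)*n/2 = -(14 + (-20 + n**2 + 5*n)**2)*n/2 = -n*(14 + (-20 + n**2 + 5*n)**2)/2)
m = 177028560834236810055 (m = -1/2*(-12879)*(14 + (-20 + (-12879)**2 + 5*(-12879))**2) = -1/2*(-12879)*(14 + (-20 + 165868641 - 64395)**2) = -1/2*(-12879)*(14 + 165804226**2) = -1/2*(-12879)*(14 + 27491041359459076) = -1/2*(-12879)*27491041359459090 = 177028560834236810055)
-m = -1*177028560834236810055 = -177028560834236810055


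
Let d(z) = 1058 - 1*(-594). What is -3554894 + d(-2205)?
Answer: -3553242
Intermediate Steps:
d(z) = 1652 (d(z) = 1058 + 594 = 1652)
-3554894 + d(-2205) = -3554894 + 1652 = -3553242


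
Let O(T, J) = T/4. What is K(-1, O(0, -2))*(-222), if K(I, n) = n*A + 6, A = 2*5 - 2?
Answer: -1332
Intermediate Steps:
O(T, J) = T/4 (O(T, J) = T*(¼) = T/4)
A = 8 (A = 10 - 2 = 8)
K(I, n) = 6 + 8*n (K(I, n) = n*8 + 6 = 8*n + 6 = 6 + 8*n)
K(-1, O(0, -2))*(-222) = (6 + 8*((¼)*0))*(-222) = (6 + 8*0)*(-222) = (6 + 0)*(-222) = 6*(-222) = -1332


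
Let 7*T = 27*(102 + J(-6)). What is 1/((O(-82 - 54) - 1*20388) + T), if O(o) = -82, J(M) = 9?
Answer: -7/140293 ≈ -4.9896e-5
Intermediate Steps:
T = 2997/7 (T = (27*(102 + 9))/7 = (27*111)/7 = (⅐)*2997 = 2997/7 ≈ 428.14)
1/((O(-82 - 54) - 1*20388) + T) = 1/((-82 - 1*20388) + 2997/7) = 1/((-82 - 20388) + 2997/7) = 1/(-20470 + 2997/7) = 1/(-140293/7) = -7/140293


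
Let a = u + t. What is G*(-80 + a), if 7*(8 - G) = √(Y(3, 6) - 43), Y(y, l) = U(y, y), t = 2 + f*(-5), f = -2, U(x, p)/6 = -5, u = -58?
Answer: -1008 + 18*I*√73 ≈ -1008.0 + 153.79*I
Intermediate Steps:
U(x, p) = -30 (U(x, p) = 6*(-5) = -30)
t = 12 (t = 2 - 2*(-5) = 2 + 10 = 12)
Y(y, l) = -30
a = -46 (a = -58 + 12 = -46)
G = 8 - I*√73/7 (G = 8 - √(-30 - 43)/7 = 8 - I*√73/7 ≈ 8.0 - 1.2206*I)
G*(-80 + a) = (8 - I*√73/7)*(-80 - 46) = (8 - I*√73/7)*(-126) = -1008 + 18*I*√73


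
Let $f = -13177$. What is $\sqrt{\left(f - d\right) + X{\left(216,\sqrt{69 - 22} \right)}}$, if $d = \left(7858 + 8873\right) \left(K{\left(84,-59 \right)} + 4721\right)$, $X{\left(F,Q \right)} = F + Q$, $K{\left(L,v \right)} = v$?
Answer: $\sqrt{-78012883 + \sqrt{47}} \approx 8832.5 i$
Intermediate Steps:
$d = 77999922$ ($d = \left(7858 + 8873\right) \left(-59 + 4721\right) = 16731 \cdot 4662 = 77999922$)
$\sqrt{\left(f - d\right) + X{\left(216,\sqrt{69 - 22} \right)}} = \sqrt{\left(-13177 - 77999922\right) + \left(216 + \sqrt{69 - 22}\right)} = \sqrt{\left(-13177 - 77999922\right) + \left(216 + \sqrt{47}\right)} = \sqrt{-78013099 + \left(216 + \sqrt{47}\right)} = \sqrt{-78012883 + \sqrt{47}}$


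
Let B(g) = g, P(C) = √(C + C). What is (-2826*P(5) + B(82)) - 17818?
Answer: -17736 - 2826*√10 ≈ -26673.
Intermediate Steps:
P(C) = √2*√C (P(C) = √(2*C) = √2*√C)
(-2826*P(5) + B(82)) - 17818 = (-2826*√2*√5 + 82) - 17818 = (-2826*√10 + 82) - 17818 = (82 - 2826*√10) - 17818 = -17736 - 2826*√10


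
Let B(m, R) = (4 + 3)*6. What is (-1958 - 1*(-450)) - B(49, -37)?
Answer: -1550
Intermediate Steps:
B(m, R) = 42 (B(m, R) = 7*6 = 42)
(-1958 - 1*(-450)) - B(49, -37) = (-1958 - 1*(-450)) - 1*42 = (-1958 + 450) - 42 = -1508 - 42 = -1550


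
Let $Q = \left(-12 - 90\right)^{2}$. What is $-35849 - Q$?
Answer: $-46253$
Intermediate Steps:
$Q = 10404$ ($Q = \left(-12 - 90\right)^{2} = \left(-102\right)^{2} = 10404$)
$-35849 - Q = -35849 - 10404 = -46253$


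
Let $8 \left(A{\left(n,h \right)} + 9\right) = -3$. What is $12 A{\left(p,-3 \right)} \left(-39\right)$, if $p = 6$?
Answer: $\frac{8775}{2} \approx 4387.5$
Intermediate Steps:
$A{\left(n,h \right)} = - \frac{75}{8}$ ($A{\left(n,h \right)} = -9 + \frac{1}{8} \left(-3\right) = -9 - \frac{3}{8} = - \frac{75}{8}$)
$12 A{\left(p,-3 \right)} \left(-39\right) = 12 \left(- \frac{75}{8}\right) \left(-39\right) = \left(- \frac{225}{2}\right) \left(-39\right) = \frac{8775}{2}$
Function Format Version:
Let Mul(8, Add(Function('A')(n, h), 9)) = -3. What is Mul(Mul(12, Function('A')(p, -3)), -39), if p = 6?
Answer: Rational(8775, 2) ≈ 4387.5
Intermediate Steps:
Function('A')(n, h) = Rational(-75, 8) (Function('A')(n, h) = Add(-9, Mul(Rational(1, 8), -3)) = Add(-9, Rational(-3, 8)) = Rational(-75, 8))
Mul(Mul(12, Function('A')(p, -3)), -39) = Mul(Mul(12, Rational(-75, 8)), -39) = Mul(Rational(-225, 2), -39) = Rational(8775, 2)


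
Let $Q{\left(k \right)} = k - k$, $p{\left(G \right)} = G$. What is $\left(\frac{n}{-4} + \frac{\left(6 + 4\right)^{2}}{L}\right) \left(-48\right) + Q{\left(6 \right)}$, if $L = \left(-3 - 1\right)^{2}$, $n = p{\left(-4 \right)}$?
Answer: $-348$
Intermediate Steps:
$n = -4$
$L = 16$ ($L = \left(-4\right)^{2} = 16$)
$Q{\left(k \right)} = 0$
$\left(\frac{n}{-4} + \frac{\left(6 + 4\right)^{2}}{L}\right) \left(-48\right) + Q{\left(6 \right)} = \left(- \frac{4}{-4} + \frac{\left(6 + 4\right)^{2}}{16}\right) \left(-48\right) + 0 = \left(\left(-4\right) \left(- \frac{1}{4}\right) + 10^{2} \cdot \frac{1}{16}\right) \left(-48\right) + 0 = \left(1 + 100 \cdot \frac{1}{16}\right) \left(-48\right) + 0 = \left(1 + \frac{25}{4}\right) \left(-48\right) + 0 = \frac{29}{4} \left(-48\right) + 0 = -348 + 0 = -348$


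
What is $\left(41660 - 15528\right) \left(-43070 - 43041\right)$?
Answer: $-2250252652$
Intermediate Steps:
$\left(41660 - 15528\right) \left(-43070 - 43041\right) = 26132 \left(-86111\right) = -2250252652$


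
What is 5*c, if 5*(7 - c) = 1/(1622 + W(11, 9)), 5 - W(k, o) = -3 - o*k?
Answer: 60514/1729 ≈ 34.999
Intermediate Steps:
W(k, o) = 8 + k*o (W(k, o) = 5 - (-3 - o*k) = 5 - (-3 - k*o) = 5 + (3 + k*o) = 8 + k*o)
c = 60514/8645 (c = 7 - 1/(5*(1622 + (8 + 11*9))) = 7 - 1/(5*(1622 + (8 + 99))) = 7 - 1/(5*(1622 + 107)) = 7 - ⅕/1729 = 7 - ⅕*1/1729 = 7 - 1/8645 = 60514/8645 ≈ 6.9999)
5*c = 5*(60514/8645) = 60514/1729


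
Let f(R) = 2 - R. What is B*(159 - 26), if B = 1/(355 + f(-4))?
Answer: 7/19 ≈ 0.36842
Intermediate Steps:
B = 1/361 (B = 1/(355 + (2 - 1*(-4))) = 1/(355 + (2 + 4)) = 1/(355 + 6) = 1/361 ≈ 0.0027701)
B*(159 - 26) = (159 - 26)/361 = (1/361)*133 = 7/19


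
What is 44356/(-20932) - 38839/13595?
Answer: -353999442/71142635 ≈ -4.9759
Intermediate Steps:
44356/(-20932) - 38839/13595 = 44356*(-1/20932) - 38839*1/13595 = -11089/5233 - 38839/13595 = -353999442/71142635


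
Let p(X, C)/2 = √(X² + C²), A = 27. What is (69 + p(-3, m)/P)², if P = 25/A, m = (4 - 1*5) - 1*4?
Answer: 3074769/625 + 7452*√34/25 ≈ 6657.7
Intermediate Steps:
m = -5 (m = (4 - 5) - 4 = -1 - 4 = -5)
p(X, C) = 2*√(C² + X²) (p(X, C) = 2*√(X² + C²) = 2*√(C² + X²))
P = 25/27 ≈ 0.92593
(69 + p(-3, m)/P)² = (69 + (2*√((-5)² + (-3)²))/(25/27))² = (69 + (2*√(25 + 9))*(27/25))² = (69 + (2*√34)*(27/25))² = (69 + 54*√34/25)²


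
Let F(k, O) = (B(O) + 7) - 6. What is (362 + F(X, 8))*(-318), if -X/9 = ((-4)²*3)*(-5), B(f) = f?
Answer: -117978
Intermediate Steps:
X = 2160 (X = -9*(-4)²*3*(-5) = -9*16*3*(-5) = -432*(-5) = -9*(-240) = 2160)
F(k, O) = 1 + O (F(k, O) = (O + 7) - 6 = (7 + O) - 6 = 1 + O)
(362 + F(X, 8))*(-318) = (362 + (1 + 8))*(-318) = (362 + 9)*(-318) = 371*(-318) = -117978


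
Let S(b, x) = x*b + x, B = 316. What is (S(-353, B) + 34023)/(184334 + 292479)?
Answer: -77209/476813 ≈ -0.16193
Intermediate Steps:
S(b, x) = x + b*x (S(b, x) = b*x + x = x + b*x)
(S(-353, B) + 34023)/(184334 + 292479) = (316*(1 - 353) + 34023)/(184334 + 292479) = (316*(-352) + 34023)/476813 = (-111232 + 34023)*(1/476813) = -77209*1/476813 = -77209/476813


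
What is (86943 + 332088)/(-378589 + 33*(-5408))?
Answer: -419031/557053 ≈ -0.75223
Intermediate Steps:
(86943 + 332088)/(-378589 + 33*(-5408)) = 419031/(-378589 - 178464) = 419031/(-557053) = 419031*(-1/557053) = -419031/557053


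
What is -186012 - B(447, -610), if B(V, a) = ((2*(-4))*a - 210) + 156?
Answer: -190838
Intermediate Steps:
B(V, a) = -54 - 8*a (B(V, a) = (-8*a - 210) + 156 = (-210 - 8*a) + 156 = -54 - 8*a)
-186012 - B(447, -610) = -186012 - (-54 - 8*(-610)) = -186012 - (-54 + 4880) = -186012 - 1*4826 = -186012 - 4826 = -190838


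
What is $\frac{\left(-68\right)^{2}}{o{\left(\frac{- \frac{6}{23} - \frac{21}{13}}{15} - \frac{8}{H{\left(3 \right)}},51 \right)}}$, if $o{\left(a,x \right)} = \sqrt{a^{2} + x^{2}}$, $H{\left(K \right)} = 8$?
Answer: $\frac{6912880 \sqrt{5816129149}}{5816129149} \approx 90.645$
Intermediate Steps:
$\frac{\left(-68\right)^{2}}{o{\left(\frac{- \frac{6}{23} - \frac{21}{13}}{15} - \frac{8}{H{\left(3 \right)}},51 \right)}} = \frac{\left(-68\right)^{2}}{\sqrt{\left(\frac{- \frac{6}{23} - \frac{21}{13}}{15} - \frac{8}{8}\right)^{2} + 51^{2}}} = \frac{4624}{\sqrt{\left(\left(\left(-6\right) \frac{1}{23} - \frac{21}{13}\right) \frac{1}{15} - 1\right)^{2} + 2601}} = \frac{4624}{\sqrt{\left(\left(- \frac{6}{23} - \frac{21}{13}\right) \frac{1}{15} - 1\right)^{2} + 2601}} = \frac{4624}{\sqrt{\left(\left(- \frac{561}{299}\right) \frac{1}{15} - 1\right)^{2} + 2601}} = \frac{4624}{\sqrt{\left(- \frac{187}{1495} - 1\right)^{2} + 2601}} = \frac{4624}{\sqrt{\left(- \frac{1682}{1495}\right)^{2} + 2601}} = \frac{4624}{\sqrt{\frac{2829124}{2235025} + 2601}} = \frac{4624}{\sqrt{\frac{5816129149}{2235025}}} = \frac{4624}{\frac{1}{1495} \sqrt{5816129149}} = 4624 \frac{1495 \sqrt{5816129149}}{5816129149} = \frac{6912880 \sqrt{5816129149}}{5816129149}$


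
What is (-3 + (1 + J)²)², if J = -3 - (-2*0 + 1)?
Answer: 36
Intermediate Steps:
J = -4 (J = -3 - (0 + 1) = -3 - 1*1 = -3 - 1 = -4)
(-3 + (1 + J)²)² = (-3 + (1 - 4)²)² = (-3 + (-3)²)² = (-3 + 9)² = 6² = 36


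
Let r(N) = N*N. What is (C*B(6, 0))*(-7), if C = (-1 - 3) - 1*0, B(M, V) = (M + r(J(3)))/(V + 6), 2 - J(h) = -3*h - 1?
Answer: 700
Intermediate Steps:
J(h) = 3 + 3*h (J(h) = 2 - (-3*h - 1) = 2 - (-1 - 3*h) = 2 + (1 + 3*h) = 3 + 3*h)
r(N) = N²
B(M, V) = (144 + M)/(6 + V) (B(M, V) = (M + (3 + 3*3)²)/(V + 6) = (M + (3 + 9)²)/(6 + V) = (M + 12²)/(6 + V) = (M + 144)/(6 + V) = (144 + M)/(6 + V))
C = -4 (C = -4 + 0 = -4)
(C*B(6, 0))*(-7) = -4*(144 + 6)/(6 + 0)*(-7) = -4*150/6*(-7) = -2*150/3*(-7) = -4*25*(-7) = -100*(-7) = 700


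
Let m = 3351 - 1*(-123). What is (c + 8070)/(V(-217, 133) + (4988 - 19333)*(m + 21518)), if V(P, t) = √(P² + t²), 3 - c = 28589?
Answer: 3677598041920/64264796092396411 + 71806*√1322/64264796092396411 ≈ 5.7226e-5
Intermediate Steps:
c = -28586 (c = 3 - 1*28589 = 3 - 28589 = -28586)
m = 3474 (m = 3351 + 123 = 3474)
(c + 8070)/(V(-217, 133) + (4988 - 19333)*(m + 21518)) = (-28586 + 8070)/(√((-217)² + 133²) + (4988 - 19333)*(3474 + 21518)) = -20516/(√(47089 + 17689) - 14345*24992) = -20516/(√64778 - 358510240) = -20516/(7*√1322 - 358510240) = -20516/(-358510240 + 7*√1322)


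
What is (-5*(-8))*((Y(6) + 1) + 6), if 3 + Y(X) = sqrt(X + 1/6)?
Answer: 160 + 20*sqrt(222)/3 ≈ 259.33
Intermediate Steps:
Y(X) = -3 + sqrt(1/6 + X) (Y(X) = -3 + sqrt(X + 1/6) = -3 + sqrt(1/6 + X))
(-5*(-8))*((Y(6) + 1) + 6) = (-5*(-8))*(((-3 + sqrt(6 + 36*6)/6) + 1) + 6) = 40*(((-3 + sqrt(6 + 216)/6) + 1) + 6) = 40*(((-3 + sqrt(222)/6) + 1) + 6) = 40*((-2 + sqrt(222)/6) + 6) = 40*(4 + sqrt(222)/6) = 160 + 20*sqrt(222)/3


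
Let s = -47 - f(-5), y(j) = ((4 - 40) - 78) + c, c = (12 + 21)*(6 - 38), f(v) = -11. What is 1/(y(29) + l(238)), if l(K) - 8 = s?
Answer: -1/1198 ≈ -0.00083472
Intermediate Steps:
c = -1056 (c = 33*(-32) = -1056)
y(j) = -1170 (y(j) = ((4 - 40) - 78) - 1056 = (-36 - 78) - 1056 = -114 - 1056 = -1170)
s = -36 (s = -47 - 1*(-11) = -47 + 11 = -36)
l(K) = -28 (l(K) = 8 - 36 = -28)
1/(y(29) + l(238)) = 1/(-1170 - 28) = 1/(-1198) = -1/1198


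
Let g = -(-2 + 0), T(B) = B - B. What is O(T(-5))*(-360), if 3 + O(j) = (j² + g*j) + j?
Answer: 1080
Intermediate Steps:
T(B) = 0
g = 2 (g = -1*(-2) = 2)
O(j) = -3 + j² + 3*j (O(j) = -3 + ((j² + 2*j) + j) = -3 + (j² + 3*j) = -3 + j² + 3*j)
O(T(-5))*(-360) = (-3 + 0² + 3*0)*(-360) = (-3 + 0 + 0)*(-360) = -3*(-360) = 1080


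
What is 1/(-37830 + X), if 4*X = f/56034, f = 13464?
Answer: -283/10705873 ≈ -2.6434e-5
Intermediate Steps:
X = 17/283 (X = (13464/56034)/4 = (13464*(1/56034))/4 = (¼)*(68/283) = 17/283 ≈ 0.060071)
1/(-37830 + X) = 1/(-37830 + 17/283) = 1/(-10705873/283) = -283/10705873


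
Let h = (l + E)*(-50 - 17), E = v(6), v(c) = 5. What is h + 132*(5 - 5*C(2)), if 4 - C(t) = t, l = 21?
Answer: -2402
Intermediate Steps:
C(t) = 4 - t
E = 5
h = -1742 (h = (21 + 5)*(-50 - 17) = 26*(-67) = -1742)
h + 132*(5 - 5*C(2)) = -1742 + 132*(5 - 5*(4 - 1*2)) = -1742 + 132*(5 - 5*(4 - 2)) = -1742 + 132*(5 - 5*2) = -1742 + 132*(5 - 10) = -1742 + 132*(-5) = -1742 - 660 = -2402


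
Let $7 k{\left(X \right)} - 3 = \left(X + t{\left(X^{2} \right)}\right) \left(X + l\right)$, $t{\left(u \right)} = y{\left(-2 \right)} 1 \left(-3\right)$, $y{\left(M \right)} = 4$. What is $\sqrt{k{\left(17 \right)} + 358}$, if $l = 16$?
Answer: $\sqrt{382} \approx 19.545$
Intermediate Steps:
$t{\left(u \right)} = -12$ ($t{\left(u \right)} = 4 \cdot 1 \left(-3\right) = 4 \left(-3\right) = -12$)
$k{\left(X \right)} = \frac{3}{7} + \frac{\left(-12 + X\right) \left(16 + X\right)}{7}$ ($k{\left(X \right)} = \frac{3}{7} + \frac{\left(X - 12\right) \left(X + 16\right)}{7} = \frac{3}{7} + \frac{\left(-12 + X\right) \left(16 + X\right)}{7}$)
$\sqrt{k{\left(17 \right)} + 358} = \sqrt{\left(-27 + \frac{17^{2}}{7} + \frac{4}{7} \cdot 17\right) + 358} = \sqrt{\left(-27 + \frac{1}{7} \cdot 289 + \frac{68}{7}\right) + 358} = \sqrt{\left(-27 + \frac{289}{7} + \frac{68}{7}\right) + 358} = \sqrt{24 + 358} = \sqrt{382}$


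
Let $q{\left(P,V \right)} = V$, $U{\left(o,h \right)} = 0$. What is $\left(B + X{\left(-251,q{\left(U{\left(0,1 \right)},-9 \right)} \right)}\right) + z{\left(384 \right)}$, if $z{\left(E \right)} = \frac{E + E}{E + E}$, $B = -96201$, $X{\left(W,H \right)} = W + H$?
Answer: $-96460$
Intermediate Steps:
$X{\left(W,H \right)} = H + W$
$z{\left(E \right)} = 1$ ($z{\left(E \right)} = \frac{2 E}{2 E} = 2 E \frac{1}{2 E} = 1$)
$\left(B + X{\left(-251,q{\left(U{\left(0,1 \right)},-9 \right)} \right)}\right) + z{\left(384 \right)} = \left(-96201 - 260\right) + 1 = -96461 + 1 = -96460$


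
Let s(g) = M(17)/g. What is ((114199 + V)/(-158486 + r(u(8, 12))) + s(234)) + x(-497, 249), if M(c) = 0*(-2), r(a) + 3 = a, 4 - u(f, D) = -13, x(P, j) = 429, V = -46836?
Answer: 2190875/5112 ≈ 428.57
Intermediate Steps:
u(f, D) = 17 (u(f, D) = 4 - 1*(-13) = 4 + 13 = 17)
r(a) = -3 + a
M(c) = 0
s(g) = 0 (s(g) = 0/g = 0)
((114199 + V)/(-158486 + r(u(8, 12))) + s(234)) + x(-497, 249) = ((114199 - 46836)/(-158486 + (-3 + 17)) + 0) + 429 = (67363/(-158486 + 14) + 0) + 429 = (67363/(-158472) + 0) + 429 = (67363*(-1/158472) + 0) + 429 = (-2173/5112 + 0) + 429 = -2173/5112 + 429 = 2190875/5112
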